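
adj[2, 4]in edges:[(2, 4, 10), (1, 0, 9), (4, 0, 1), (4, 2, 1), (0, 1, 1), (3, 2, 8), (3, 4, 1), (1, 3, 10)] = 10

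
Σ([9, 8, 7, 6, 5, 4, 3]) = 9 + 8 + 7 + 6 + 5 + 4 + 3
= 42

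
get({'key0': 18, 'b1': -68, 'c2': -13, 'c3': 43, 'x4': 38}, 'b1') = -68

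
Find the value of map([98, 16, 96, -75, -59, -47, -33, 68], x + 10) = [108, 26, 106, -65, -49, -37, -23, 78]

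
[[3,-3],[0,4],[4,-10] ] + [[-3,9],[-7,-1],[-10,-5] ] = [[0, 6], [-7, 3], [-6, -15]]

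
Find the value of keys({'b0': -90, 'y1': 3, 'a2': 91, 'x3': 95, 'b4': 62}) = ['b0', 'y1', 'a2', 'x3', 'b4']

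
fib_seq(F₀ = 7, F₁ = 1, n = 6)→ F_2 = F_1 + F_0 = 8
F_3 = F_2 + F_1 = 9
F_4 = F_3 + F_2 = 17
...
= [7, 1, 8, 9, 17, 26]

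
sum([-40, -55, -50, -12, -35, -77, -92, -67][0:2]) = -95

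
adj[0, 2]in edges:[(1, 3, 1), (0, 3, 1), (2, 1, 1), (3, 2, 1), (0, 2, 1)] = 1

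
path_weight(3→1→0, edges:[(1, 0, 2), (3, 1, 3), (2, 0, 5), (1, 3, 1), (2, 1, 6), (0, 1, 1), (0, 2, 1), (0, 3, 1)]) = w(3→1)=3 + w(1→0)=2
= 5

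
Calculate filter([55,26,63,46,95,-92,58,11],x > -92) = keep x where x > -92: 55✓, 26✓, 63✓, 46✓, 95✓, -92✗, 58✓, 11✓
= [55, 26, 63, 46, 95, 58, 11]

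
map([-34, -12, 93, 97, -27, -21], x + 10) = -34+10=-24, -12+10=-2, 93+10=103, 97+10=107, -27+10=-17, -21+10=-11
= [-24, -2, 103, 107, -17, -11]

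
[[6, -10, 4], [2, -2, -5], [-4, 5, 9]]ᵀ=[[6, 2, -4], [-10, -2, 5], [4, -5, 9]]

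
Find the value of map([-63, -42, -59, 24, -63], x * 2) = [-126, -84, -118, 48, -126]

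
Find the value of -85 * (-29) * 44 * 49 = 5314540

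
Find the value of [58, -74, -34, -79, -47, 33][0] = 58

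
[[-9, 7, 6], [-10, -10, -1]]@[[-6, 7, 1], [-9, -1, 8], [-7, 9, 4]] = [[-51, -16, 71], [157, -69, -94]]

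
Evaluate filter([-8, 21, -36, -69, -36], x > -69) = [-8, 21, -36, -36]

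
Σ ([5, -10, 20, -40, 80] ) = 5 + -10 + 20 + -40 + 80
= 55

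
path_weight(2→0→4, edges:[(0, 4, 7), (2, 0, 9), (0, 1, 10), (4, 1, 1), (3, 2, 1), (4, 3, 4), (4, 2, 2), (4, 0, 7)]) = w(2→0)=9 + w(0→4)=7
= 16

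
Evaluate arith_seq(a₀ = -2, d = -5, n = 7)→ [-2, -7, -12, -17, -22, -27, -32]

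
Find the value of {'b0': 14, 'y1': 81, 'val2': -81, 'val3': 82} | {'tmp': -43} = {'b0': 14, 'y1': 81, 'val2': -81, 'val3': 82, 'tmp': -43}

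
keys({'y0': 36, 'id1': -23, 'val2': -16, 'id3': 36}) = ['y0', 'id1', 'val2', 'id3']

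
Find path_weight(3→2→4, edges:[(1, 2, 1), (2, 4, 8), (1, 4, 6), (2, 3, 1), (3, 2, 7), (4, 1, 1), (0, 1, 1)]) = 15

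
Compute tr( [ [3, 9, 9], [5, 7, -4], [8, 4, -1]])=diagonal: 3 + 7 + (-1)
= 9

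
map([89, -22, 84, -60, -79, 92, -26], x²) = [7921, 484, 7056, 3600, 6241, 8464, 676]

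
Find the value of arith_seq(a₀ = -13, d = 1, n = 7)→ [-13, -12, -11, -10, -9, -8, -7]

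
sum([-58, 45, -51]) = (-58) + 45 + (-51)
= -64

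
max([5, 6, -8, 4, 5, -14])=6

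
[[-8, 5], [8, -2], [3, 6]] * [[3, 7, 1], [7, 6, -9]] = C[0][0] = (-8)*(3) + (5)*(7) = 11
C[0][1] = (-8)*(7) + (5)*(6) = -26
C[0][2] = (-8)*(1) + (5)*(-9) = -53
C[1][0] = (8)*(3) + (-2)*(7) = 10
C[1][1] = (8)*(7) + (-2)*(6) = 44
C[1][2] = (8)*(1) + (-2)*(-9) = 26
... (3 more cells)
= [[11, -26, -53], [10, 44, 26], [51, 57, -51]]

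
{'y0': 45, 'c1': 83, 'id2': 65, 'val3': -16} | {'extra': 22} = {'y0': 45, 'c1': 83, 'id2': 65, 'val3': -16, 'extra': 22}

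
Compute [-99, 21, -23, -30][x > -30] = keep x where x > -30: -99✗, 21✓, -23✓, -30✗
= [21, -23]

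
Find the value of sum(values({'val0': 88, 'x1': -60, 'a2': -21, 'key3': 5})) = 12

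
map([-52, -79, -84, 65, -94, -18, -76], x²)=[2704, 6241, 7056, 4225, 8836, 324, 5776]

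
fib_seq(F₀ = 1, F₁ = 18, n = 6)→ [1, 18, 19, 37, 56, 93]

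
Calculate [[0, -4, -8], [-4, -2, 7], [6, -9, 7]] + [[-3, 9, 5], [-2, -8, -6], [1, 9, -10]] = [[-3, 5, -3], [-6, -10, 1], [7, 0, -3]]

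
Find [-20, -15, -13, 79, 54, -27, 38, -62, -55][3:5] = [79, 54]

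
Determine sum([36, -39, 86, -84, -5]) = -6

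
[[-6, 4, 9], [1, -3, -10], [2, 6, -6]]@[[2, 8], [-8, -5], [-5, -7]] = C[0][0] = (-6)*(2) + (4)*(-8) + (9)*(-5) = -89
C[0][1] = (-6)*(8) + (4)*(-5) + (9)*(-7) = -131
C[1][0] = (1)*(2) + (-3)*(-8) + (-10)*(-5) = 76
C[1][1] = (1)*(8) + (-3)*(-5) + (-10)*(-7) = 93
C[2][0] = (2)*(2) + (6)*(-8) + (-6)*(-5) = -14
C[2][1] = (2)*(8) + (6)*(-5) + (-6)*(-7) = 28
= [[-89, -131], [76, 93], [-14, 28]]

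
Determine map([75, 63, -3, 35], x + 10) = 75+10=85, 63+10=73, -3+10=7, 35+10=45
= [85, 73, 7, 45]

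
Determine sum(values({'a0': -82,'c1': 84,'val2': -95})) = -93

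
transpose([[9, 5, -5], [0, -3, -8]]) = [[9, 0], [5, -3], [-5, -8]]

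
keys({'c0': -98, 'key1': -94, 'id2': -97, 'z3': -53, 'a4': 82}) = ['c0', 'key1', 'id2', 'z3', 'a4']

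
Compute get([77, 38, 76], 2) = 76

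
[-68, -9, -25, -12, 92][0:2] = [-68, -9]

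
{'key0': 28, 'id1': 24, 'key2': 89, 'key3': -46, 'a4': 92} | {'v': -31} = {'key0': 28, 'id1': 24, 'key2': 89, 'key3': -46, 'a4': 92, 'v': -31}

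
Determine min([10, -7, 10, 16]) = -7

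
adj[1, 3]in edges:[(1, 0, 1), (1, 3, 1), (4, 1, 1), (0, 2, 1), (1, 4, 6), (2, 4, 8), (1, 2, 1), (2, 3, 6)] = 1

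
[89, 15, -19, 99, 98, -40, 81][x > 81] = [89, 99, 98]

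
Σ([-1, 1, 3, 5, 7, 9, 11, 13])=48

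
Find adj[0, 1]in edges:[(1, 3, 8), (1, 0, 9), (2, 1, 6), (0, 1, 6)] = 6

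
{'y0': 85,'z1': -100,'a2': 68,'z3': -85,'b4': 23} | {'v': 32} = {'y0': 85, 'z1': -100, 'a2': 68, 'z3': -85, 'b4': 23, 'v': 32}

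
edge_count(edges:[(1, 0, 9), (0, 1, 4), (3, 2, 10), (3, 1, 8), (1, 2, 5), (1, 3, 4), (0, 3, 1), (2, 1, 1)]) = 8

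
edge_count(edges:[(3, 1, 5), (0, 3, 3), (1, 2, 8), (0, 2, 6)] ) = 4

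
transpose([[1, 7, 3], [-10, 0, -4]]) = [[1, -10], [7, 0], [3, -4]]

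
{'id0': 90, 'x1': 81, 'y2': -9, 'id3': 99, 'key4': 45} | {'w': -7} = {'id0': 90, 'x1': 81, 'y2': -9, 'id3': 99, 'key4': 45, 'w': -7}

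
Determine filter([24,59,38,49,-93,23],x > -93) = [24, 59, 38, 49, 23]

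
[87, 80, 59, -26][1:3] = [80, 59]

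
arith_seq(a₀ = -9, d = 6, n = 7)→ a_0 = -9 + 0*6 = -9
a_1 = -9 + 1*6 = -3
a_2 = -9 + 2*6 = 3
...
= [-9, -3, 3, 9, 15, 21, 27]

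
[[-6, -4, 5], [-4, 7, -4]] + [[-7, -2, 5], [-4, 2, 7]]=[[-13, -6, 10], [-8, 9, 3]]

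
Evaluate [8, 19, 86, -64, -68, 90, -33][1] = 19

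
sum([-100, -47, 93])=(-100) + (-47) + 93
= -54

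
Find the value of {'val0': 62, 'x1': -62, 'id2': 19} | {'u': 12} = {'val0': 62, 'x1': -62, 'id2': 19, 'u': 12}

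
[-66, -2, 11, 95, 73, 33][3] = 95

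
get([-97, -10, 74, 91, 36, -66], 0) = -97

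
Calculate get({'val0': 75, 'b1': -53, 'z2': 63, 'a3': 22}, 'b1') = -53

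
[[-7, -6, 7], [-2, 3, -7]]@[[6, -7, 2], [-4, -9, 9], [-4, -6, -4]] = [[-46, 61, -96], [4, 29, 51]]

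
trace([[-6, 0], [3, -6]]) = -12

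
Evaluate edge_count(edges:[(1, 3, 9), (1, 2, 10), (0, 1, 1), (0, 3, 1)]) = 4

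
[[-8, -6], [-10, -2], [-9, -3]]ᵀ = [[-8, -10, -9], [-6, -2, -3]]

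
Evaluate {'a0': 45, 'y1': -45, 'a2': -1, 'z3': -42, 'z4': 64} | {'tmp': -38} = {'a0': 45, 'y1': -45, 'a2': -1, 'z3': -42, 'z4': 64, 'tmp': -38}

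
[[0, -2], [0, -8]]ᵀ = [[0, 0], [-2, -8]]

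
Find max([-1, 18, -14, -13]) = 18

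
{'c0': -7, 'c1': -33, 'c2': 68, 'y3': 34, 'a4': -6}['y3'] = 34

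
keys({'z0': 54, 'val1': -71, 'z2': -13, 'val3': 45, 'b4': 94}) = ['z0', 'val1', 'z2', 'val3', 'b4']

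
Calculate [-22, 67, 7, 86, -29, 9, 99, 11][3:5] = [86, -29]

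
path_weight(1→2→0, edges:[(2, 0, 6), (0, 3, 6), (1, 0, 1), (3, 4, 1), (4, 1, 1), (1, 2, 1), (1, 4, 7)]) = 7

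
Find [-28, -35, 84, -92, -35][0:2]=[-28, -35]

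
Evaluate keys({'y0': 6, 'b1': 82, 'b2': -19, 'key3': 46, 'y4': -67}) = ['y0', 'b1', 'b2', 'key3', 'y4']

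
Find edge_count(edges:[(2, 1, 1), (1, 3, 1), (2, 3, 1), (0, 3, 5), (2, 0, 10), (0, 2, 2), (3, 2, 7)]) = 7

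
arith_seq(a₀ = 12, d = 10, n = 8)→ a_0 = 12 + 0*10 = 12
a_1 = 12 + 1*10 = 22
a_2 = 12 + 2*10 = 32
...
= [12, 22, 32, 42, 52, 62, 72, 82]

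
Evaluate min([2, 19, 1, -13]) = -13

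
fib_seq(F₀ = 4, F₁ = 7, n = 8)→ [4, 7, 11, 18, 29, 47, 76, 123]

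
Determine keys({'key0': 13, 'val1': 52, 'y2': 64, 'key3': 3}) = ['key0', 'val1', 'y2', 'key3']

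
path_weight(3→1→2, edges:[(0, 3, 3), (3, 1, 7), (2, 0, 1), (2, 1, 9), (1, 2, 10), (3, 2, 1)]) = 17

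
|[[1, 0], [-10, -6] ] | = (1)*(-6) - (0)*(-10)
= -6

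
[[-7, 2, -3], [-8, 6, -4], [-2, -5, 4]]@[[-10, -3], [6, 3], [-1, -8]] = C[0][0] = (-7)*(-10) + (2)*(6) + (-3)*(-1) = 85
C[0][1] = (-7)*(-3) + (2)*(3) + (-3)*(-8) = 51
C[1][0] = (-8)*(-10) + (6)*(6) + (-4)*(-1) = 120
C[1][1] = (-8)*(-3) + (6)*(3) + (-4)*(-8) = 74
C[2][0] = (-2)*(-10) + (-5)*(6) + (4)*(-1) = -14
C[2][1] = (-2)*(-3) + (-5)*(3) + (4)*(-8) = -41
= [[85, 51], [120, 74], [-14, -41]]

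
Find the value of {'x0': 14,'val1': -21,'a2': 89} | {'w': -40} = {'x0': 14, 'val1': -21, 'a2': 89, 'w': -40}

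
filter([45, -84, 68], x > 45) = keep x where x > 45: 45✗, -84✗, 68✓
= [68]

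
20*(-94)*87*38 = -6215280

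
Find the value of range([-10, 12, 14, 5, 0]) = 24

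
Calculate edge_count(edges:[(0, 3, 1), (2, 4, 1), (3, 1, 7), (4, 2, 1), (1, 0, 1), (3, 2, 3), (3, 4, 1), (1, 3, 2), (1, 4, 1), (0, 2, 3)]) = 10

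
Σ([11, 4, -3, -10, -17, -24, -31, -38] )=-108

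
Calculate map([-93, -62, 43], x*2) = -93*2=-186, -62*2=-124, 43*2=86
= [-186, -124, 86]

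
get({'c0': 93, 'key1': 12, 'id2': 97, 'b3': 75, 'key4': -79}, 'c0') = 93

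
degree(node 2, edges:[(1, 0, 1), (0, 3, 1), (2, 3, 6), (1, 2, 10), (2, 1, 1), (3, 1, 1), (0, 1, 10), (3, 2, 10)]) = 4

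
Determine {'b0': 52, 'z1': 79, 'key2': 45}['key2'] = 45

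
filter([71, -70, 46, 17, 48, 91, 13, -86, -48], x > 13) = [71, 46, 17, 48, 91]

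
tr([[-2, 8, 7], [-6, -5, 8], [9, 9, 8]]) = 1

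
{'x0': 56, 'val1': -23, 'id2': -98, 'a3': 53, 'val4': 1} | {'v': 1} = {'x0': 56, 'val1': -23, 'id2': -98, 'a3': 53, 'val4': 1, 'v': 1}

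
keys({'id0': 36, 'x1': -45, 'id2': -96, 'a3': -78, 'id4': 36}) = ['id0', 'x1', 'id2', 'a3', 'id4']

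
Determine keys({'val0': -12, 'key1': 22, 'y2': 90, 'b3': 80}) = ['val0', 'key1', 'y2', 'b3']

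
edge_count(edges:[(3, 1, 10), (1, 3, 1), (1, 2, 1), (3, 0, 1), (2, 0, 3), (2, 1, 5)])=6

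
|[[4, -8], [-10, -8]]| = (4)*(-8) - (-8)*(-10)
= -112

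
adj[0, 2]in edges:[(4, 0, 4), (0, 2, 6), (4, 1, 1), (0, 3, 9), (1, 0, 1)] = 6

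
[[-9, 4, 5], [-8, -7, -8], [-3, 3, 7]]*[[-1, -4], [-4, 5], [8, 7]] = [[33, 91], [-28, -59], [47, 76]]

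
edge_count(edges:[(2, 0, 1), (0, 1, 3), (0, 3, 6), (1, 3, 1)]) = 4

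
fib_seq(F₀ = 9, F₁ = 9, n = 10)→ [9, 9, 18, 27, 45, 72, 117, 189, 306, 495]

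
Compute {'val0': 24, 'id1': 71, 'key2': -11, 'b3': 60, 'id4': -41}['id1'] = 71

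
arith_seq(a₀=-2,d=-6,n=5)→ [-2, -8, -14, -20, -26]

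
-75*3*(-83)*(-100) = -1867500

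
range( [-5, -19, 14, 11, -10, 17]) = 36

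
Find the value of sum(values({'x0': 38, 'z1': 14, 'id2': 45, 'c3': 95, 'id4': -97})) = 95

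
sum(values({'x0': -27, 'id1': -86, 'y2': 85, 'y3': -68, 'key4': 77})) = (-27) + (-86) + 85 + (-68) + 77
= -19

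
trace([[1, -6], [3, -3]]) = -2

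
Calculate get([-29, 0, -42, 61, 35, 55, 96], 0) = -29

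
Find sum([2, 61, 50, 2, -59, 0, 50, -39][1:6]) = 54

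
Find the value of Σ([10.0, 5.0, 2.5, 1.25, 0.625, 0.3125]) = 10.0 + 5.0 + 2.5 + 1.25 + 0.625 + 0.3125
= 19.6875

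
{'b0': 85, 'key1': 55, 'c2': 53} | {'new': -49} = {'b0': 85, 'key1': 55, 'c2': 53, 'new': -49}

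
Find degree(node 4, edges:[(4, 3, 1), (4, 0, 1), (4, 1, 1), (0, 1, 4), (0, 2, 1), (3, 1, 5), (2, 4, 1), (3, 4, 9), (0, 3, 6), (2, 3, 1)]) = incident: (4,3), (4,0), (4,1), (2,4), (3,4)
= 5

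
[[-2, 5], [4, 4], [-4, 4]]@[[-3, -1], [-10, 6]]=C[0][0] = (-2)*(-3) + (5)*(-10) = -44
C[0][1] = (-2)*(-1) + (5)*(6) = 32
C[1][0] = (4)*(-3) + (4)*(-10) = -52
C[1][1] = (4)*(-1) + (4)*(6) = 20
C[2][0] = (-4)*(-3) + (4)*(-10) = -28
C[2][1] = (-4)*(-1) + (4)*(6) = 28
= [[-44, 32], [-52, 20], [-28, 28]]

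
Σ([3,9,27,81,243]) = 363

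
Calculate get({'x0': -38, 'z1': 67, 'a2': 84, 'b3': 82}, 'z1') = 67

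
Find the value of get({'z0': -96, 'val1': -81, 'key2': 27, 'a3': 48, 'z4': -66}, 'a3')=48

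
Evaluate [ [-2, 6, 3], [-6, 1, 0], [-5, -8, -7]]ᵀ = [[-2, -6, -5], [6, 1, -8], [3, 0, -7]]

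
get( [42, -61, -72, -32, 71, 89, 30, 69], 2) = -72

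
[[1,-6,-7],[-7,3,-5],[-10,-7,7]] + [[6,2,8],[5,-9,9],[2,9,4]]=[[7, -4, 1], [-2, -6, 4], [-8, 2, 11]]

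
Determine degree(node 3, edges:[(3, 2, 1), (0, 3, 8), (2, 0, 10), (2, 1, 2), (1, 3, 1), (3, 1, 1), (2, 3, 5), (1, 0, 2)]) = incident: (3,2), (0,3), (1,3), (3,1), (2,3)
= 5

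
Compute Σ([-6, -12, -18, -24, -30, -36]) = (-6) + (-12) + (-18) + (-24) + (-30) + (-36)
= -126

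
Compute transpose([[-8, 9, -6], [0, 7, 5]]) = [[-8, 0], [9, 7], [-6, 5]]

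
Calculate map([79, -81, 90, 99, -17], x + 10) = 79+10=89, -81+10=-71, 90+10=100, 99+10=109, -17+10=-7
= [89, -71, 100, 109, -7]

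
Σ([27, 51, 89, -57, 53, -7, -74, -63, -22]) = -3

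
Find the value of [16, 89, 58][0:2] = [16, 89]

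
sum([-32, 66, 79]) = 113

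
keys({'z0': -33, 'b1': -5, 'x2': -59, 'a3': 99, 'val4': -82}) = ['z0', 'b1', 'x2', 'a3', 'val4']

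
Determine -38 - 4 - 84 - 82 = -208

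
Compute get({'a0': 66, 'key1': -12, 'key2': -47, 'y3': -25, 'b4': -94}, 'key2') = -47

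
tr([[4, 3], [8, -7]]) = diagonal: 4 + (-7)
= -3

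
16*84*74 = 99456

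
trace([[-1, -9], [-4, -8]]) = diagonal: (-1) + (-8)
= -9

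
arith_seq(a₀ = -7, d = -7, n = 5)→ a_0 = -7 + 0*-7 = -7
a_1 = -7 + 1*-7 = -14
a_2 = -7 + 2*-7 = -21
...
= [-7, -14, -21, -28, -35]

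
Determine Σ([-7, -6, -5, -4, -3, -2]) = -27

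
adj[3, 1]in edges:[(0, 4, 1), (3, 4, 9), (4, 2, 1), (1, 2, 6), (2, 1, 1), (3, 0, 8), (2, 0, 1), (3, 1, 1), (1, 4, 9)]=1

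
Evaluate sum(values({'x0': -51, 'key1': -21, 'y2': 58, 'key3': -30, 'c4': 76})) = 32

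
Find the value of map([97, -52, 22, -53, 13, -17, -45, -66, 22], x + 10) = 97+10=107, -52+10=-42, 22+10=32, -53+10=-43, 13+10=23, -17+10=-7, -45+10=-35, -66+10=-56, 22+10=32
= [107, -42, 32, -43, 23, -7, -35, -56, 32]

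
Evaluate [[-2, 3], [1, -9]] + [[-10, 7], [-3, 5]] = [[-12, 10], [-2, -4]]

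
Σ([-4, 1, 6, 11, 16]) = (-4) + 1 + 6 + 11 + 16
= 30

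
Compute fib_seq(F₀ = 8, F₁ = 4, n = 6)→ [8, 4, 12, 16, 28, 44]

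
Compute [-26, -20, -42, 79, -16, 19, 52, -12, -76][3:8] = [79, -16, 19, 52, -12]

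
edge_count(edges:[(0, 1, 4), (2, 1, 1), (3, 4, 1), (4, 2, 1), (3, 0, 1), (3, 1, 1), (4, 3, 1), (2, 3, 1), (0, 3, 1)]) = 9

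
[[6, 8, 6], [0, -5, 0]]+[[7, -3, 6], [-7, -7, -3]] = [[13, 5, 12], [-7, -12, -3]]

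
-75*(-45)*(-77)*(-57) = 14812875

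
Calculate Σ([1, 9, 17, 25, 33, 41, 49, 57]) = 232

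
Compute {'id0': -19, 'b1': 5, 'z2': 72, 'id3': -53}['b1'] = 5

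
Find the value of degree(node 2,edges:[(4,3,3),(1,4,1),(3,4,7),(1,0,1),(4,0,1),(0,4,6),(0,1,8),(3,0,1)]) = 0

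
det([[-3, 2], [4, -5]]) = (-3)*(-5) - (2)*(4)
= 7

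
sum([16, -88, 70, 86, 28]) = 16 + (-88) + 70 + 86 + 28
= 112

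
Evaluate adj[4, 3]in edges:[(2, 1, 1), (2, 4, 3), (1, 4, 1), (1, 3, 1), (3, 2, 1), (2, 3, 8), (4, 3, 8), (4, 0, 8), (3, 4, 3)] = 8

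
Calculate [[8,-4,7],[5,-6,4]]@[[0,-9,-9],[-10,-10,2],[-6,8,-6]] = C[0][0] = (8)*(0) + (-4)*(-10) + (7)*(-6) = -2
C[0][1] = (8)*(-9) + (-4)*(-10) + (7)*(8) = 24
C[0][2] = (8)*(-9) + (-4)*(2) + (7)*(-6) = -122
C[1][0] = (5)*(0) + (-6)*(-10) + (4)*(-6) = 36
C[1][1] = (5)*(-9) + (-6)*(-10) + (4)*(8) = 47
C[1][2] = (5)*(-9) + (-6)*(2) + (4)*(-6) = -81
= [[-2, 24, -122], [36, 47, -81]]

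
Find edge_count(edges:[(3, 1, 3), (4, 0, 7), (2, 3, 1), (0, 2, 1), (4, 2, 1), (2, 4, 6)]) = 6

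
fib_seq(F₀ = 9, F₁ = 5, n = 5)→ [9, 5, 14, 19, 33]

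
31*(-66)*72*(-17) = 2504304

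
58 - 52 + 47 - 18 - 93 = -58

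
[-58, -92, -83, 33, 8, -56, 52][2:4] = [-83, 33]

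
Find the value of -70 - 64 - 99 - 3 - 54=-290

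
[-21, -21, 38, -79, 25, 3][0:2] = [-21, -21]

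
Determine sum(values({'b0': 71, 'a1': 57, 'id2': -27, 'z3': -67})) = 34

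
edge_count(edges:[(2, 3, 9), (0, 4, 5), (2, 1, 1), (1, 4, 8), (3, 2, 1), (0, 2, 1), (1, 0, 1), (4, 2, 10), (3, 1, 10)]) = 9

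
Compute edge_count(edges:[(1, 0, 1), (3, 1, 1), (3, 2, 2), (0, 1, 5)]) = 4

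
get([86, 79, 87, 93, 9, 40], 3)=93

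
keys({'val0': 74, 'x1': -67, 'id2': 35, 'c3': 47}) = ['val0', 'x1', 'id2', 'c3']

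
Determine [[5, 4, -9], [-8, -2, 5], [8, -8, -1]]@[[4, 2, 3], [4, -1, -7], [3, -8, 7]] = C[0][0] = (5)*(4) + (4)*(4) + (-9)*(3) = 9
C[0][1] = (5)*(2) + (4)*(-1) + (-9)*(-8) = 78
C[0][2] = (5)*(3) + (4)*(-7) + (-9)*(7) = -76
C[1][0] = (-8)*(4) + (-2)*(4) + (5)*(3) = -25
C[1][1] = (-8)*(2) + (-2)*(-1) + (5)*(-8) = -54
C[1][2] = (-8)*(3) + (-2)*(-7) + (5)*(7) = 25
... (3 more cells)
= [[9, 78, -76], [-25, -54, 25], [-3, 32, 73]]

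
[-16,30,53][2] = 53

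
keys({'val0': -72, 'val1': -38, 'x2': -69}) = ['val0', 'val1', 'x2']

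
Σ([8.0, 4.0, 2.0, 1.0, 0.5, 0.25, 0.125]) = 15.875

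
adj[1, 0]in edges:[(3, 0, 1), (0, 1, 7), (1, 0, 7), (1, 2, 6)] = 7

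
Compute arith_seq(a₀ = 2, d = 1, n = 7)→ a_0 = 2 + 0*1 = 2
a_1 = 2 + 1*1 = 3
a_2 = 2 + 2*1 = 4
...
= [2, 3, 4, 5, 6, 7, 8]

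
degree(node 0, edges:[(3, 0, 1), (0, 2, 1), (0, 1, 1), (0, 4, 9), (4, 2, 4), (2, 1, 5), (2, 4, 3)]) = 4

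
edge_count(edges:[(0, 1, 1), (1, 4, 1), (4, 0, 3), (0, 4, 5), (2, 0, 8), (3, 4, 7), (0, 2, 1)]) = 7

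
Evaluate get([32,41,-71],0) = 32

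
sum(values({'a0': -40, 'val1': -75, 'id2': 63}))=-52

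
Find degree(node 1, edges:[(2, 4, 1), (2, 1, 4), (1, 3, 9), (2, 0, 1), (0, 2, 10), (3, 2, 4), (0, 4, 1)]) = 2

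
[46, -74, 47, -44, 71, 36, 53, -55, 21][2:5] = [47, -44, 71]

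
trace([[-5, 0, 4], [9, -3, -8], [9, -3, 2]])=-6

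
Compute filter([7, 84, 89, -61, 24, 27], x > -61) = keep x where x > -61: 7✓, 84✓, 89✓, -61✗, 24✓, 27✓
= [7, 84, 89, 24, 27]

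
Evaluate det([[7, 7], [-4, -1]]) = (7)*(-1) - (7)*(-4)
= 21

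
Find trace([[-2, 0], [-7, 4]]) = 2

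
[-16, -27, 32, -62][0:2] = [-16, -27]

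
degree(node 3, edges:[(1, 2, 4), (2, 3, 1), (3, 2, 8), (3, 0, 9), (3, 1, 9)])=incident: (2,3), (3,2), (3,0), (3,1)
= 4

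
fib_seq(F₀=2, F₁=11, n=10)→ [2, 11, 13, 24, 37, 61, 98, 159, 257, 416]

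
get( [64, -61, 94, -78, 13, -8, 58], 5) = -8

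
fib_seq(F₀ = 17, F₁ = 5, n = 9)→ [17, 5, 22, 27, 49, 76, 125, 201, 326]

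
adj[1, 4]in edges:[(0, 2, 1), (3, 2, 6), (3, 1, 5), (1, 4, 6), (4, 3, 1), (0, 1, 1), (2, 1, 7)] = 6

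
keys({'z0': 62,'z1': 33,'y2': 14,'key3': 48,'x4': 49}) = ['z0', 'z1', 'y2', 'key3', 'x4']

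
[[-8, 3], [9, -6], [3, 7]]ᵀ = [[-8, 9, 3], [3, -6, 7]]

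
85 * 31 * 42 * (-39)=-4316130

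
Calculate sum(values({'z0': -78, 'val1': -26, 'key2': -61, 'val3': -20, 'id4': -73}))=(-78) + (-26) + (-61) + (-20) + (-73)
= -258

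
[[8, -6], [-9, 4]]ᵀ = [[8, -9], [-6, 4]]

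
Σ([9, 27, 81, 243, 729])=1089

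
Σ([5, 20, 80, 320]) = 5 + 20 + 80 + 320
= 425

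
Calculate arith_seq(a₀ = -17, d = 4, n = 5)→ [-17, -13, -9, -5, -1]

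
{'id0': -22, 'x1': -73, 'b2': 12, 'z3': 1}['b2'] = 12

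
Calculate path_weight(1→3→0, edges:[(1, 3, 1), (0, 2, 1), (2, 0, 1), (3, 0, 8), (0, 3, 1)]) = w(1→3)=1 + w(3→0)=8
= 9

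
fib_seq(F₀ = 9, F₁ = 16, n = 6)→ F_2 = F_1 + F_0 = 25
F_3 = F_2 + F_1 = 41
F_4 = F_3 + F_2 = 66
...
= [9, 16, 25, 41, 66, 107]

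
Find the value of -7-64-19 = -90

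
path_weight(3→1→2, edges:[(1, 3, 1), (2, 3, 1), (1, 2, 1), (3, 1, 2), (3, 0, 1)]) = 3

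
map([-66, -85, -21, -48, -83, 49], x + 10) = [-56, -75, -11, -38, -73, 59]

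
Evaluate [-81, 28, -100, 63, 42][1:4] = [28, -100, 63]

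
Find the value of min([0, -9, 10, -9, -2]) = -9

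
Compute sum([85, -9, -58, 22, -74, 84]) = 50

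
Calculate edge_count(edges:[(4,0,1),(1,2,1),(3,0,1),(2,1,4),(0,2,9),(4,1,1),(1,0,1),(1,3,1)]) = 8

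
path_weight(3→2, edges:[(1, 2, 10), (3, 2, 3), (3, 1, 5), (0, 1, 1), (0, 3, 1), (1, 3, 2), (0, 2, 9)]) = w(3→2)=3
= 3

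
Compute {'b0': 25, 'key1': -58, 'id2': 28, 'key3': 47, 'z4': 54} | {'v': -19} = {'b0': 25, 'key1': -58, 'id2': 28, 'key3': 47, 'z4': 54, 'v': -19}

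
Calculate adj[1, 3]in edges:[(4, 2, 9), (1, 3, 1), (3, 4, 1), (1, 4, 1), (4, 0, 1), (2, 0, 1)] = 1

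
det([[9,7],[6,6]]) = (9)*(6) - (7)*(6)
= 12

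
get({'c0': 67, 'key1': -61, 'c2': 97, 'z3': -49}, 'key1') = -61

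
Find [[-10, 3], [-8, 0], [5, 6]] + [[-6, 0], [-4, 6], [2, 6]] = [[-16, 3], [-12, 6], [7, 12]]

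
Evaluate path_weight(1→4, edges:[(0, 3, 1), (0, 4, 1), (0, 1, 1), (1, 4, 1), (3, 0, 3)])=1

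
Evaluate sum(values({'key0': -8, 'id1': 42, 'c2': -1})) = 33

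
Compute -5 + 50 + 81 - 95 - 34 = -3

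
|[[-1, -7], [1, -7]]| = 14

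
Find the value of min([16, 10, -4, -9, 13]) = -9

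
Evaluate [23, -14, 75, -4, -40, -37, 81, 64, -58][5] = -37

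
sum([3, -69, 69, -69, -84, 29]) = 3 + (-69) + 69 + (-69) + (-84) + 29
= -121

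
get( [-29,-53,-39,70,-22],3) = 70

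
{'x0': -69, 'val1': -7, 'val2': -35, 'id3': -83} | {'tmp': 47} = {'x0': -69, 'val1': -7, 'val2': -35, 'id3': -83, 'tmp': 47}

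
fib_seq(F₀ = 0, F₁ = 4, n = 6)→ F_2 = F_1 + F_0 = 4
F_3 = F_2 + F_1 = 8
F_4 = F_3 + F_2 = 12
...
= [0, 4, 4, 8, 12, 20]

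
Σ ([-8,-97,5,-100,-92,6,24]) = (-8) + (-97) + 5 + (-100) + (-92) + 6 + 24
= -262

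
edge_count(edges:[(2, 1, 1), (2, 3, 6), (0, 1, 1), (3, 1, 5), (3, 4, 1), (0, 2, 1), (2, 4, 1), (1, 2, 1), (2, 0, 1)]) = 9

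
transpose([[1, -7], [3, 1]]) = [[1, 3], [-7, 1]]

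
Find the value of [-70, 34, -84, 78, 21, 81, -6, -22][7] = -22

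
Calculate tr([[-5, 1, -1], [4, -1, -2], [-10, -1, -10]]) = diagonal: (-5) + (-1) + (-10)
= -16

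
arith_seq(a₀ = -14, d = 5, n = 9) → [-14, -9, -4, 1, 6, 11, 16, 21, 26]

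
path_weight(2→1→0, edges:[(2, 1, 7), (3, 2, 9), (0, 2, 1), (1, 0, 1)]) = 8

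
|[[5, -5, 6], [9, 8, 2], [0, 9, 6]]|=906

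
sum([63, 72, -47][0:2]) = slice → [63, 72]
63 + 72
= 135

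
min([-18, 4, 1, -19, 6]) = -19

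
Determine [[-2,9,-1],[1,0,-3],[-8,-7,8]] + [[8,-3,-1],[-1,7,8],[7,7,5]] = [[6, 6, -2], [0, 7, 5], [-1, 0, 13]]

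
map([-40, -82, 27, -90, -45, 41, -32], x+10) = -40+10=-30, -82+10=-72, 27+10=37, -90+10=-80, -45+10=-35, 41+10=51, -32+10=-22
= [-30, -72, 37, -80, -35, 51, -22]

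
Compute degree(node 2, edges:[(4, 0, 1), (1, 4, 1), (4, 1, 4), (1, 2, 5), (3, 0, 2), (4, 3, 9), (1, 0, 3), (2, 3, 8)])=2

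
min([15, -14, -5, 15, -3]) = -14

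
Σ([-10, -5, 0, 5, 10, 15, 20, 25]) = 60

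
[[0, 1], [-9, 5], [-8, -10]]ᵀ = [[0, -9, -8], [1, 5, -10]]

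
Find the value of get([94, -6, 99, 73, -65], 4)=-65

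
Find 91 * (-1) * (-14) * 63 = 80262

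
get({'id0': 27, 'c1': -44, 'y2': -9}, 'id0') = 27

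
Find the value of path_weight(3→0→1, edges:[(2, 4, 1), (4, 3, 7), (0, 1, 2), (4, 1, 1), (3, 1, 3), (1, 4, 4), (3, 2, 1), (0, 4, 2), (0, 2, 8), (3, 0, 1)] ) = 3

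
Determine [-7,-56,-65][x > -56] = keep x where x > -56: -7✓, -56✗, -65✗
= [-7]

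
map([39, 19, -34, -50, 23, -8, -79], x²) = [1521, 361, 1156, 2500, 529, 64, 6241]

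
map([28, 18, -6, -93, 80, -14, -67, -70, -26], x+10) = 28+10=38, 18+10=28, -6+10=4, -93+10=-83, 80+10=90, -14+10=-4, -67+10=-57, -70+10=-60, -26+10=-16
= [38, 28, 4, -83, 90, -4, -57, -60, -16]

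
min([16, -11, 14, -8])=-11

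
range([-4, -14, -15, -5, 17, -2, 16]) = 32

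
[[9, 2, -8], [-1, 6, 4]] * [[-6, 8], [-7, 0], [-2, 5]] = [[-52, 32], [-44, 12]]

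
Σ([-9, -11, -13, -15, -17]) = (-9) + (-11) + (-13) + (-15) + (-17)
= -65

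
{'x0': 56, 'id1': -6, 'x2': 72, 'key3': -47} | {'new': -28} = {'x0': 56, 'id1': -6, 'x2': 72, 'key3': -47, 'new': -28}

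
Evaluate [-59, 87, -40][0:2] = [-59, 87]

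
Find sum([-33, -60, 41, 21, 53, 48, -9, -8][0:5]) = 22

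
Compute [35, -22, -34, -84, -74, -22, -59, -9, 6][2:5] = [-34, -84, -74]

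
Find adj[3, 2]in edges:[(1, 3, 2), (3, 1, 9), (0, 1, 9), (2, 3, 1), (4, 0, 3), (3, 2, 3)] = 3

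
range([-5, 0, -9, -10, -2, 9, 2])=19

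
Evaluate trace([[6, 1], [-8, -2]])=4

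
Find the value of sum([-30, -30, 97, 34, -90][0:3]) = 37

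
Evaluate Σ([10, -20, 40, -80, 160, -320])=10 + -20 + 40 + -80 + 160 + -320
= -210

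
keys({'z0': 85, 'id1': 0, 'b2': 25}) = ['z0', 'id1', 'b2']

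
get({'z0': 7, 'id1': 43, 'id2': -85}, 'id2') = -85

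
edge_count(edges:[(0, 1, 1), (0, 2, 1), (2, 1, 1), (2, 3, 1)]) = 4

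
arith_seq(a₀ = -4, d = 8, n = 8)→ a_0 = -4 + 0*8 = -4
a_1 = -4 + 1*8 = 4
a_2 = -4 + 2*8 = 12
...
= [-4, 4, 12, 20, 28, 36, 44, 52]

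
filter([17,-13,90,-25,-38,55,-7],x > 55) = [90]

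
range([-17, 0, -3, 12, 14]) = 31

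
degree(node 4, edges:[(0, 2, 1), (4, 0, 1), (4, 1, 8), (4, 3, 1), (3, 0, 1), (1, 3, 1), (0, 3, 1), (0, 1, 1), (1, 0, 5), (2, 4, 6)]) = 4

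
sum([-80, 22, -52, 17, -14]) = (-80) + 22 + (-52) + 17 + (-14)
= -107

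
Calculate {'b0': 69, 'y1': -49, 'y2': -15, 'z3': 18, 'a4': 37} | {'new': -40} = {'b0': 69, 'y1': -49, 'y2': -15, 'z3': 18, 'a4': 37, 'new': -40}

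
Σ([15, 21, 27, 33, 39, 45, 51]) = 15 + 21 + 27 + 33 + 39 + 45 + 51
= 231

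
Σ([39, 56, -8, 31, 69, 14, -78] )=39 + 56 + (-8) + 31 + 69 + 14 + (-78)
= 123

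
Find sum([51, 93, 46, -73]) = 51 + 93 + 46 + (-73)
= 117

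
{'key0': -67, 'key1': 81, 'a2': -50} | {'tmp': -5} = {'key0': -67, 'key1': 81, 'a2': -50, 'tmp': -5}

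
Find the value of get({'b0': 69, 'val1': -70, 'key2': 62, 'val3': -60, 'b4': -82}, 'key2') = 62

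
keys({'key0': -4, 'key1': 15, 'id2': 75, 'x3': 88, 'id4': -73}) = ['key0', 'key1', 'id2', 'x3', 'id4']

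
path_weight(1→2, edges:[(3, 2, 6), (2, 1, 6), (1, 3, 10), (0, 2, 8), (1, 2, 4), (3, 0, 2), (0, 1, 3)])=4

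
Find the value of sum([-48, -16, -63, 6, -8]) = -129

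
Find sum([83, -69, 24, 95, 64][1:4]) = 50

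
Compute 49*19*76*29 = 2051924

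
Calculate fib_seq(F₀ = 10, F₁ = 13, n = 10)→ [10, 13, 23, 36, 59, 95, 154, 249, 403, 652]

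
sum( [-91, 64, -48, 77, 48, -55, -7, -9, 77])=(-91) + 64 + (-48) + 77 + 48 + (-55) + (-7) + (-9) + 77
= 56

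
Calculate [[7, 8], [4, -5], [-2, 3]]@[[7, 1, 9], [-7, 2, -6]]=[[-7, 23, 15], [63, -6, 66], [-35, 4, -36]]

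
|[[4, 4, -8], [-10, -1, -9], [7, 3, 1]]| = 76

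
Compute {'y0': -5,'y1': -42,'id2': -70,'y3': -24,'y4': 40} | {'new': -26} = {'y0': -5, 'y1': -42, 'id2': -70, 'y3': -24, 'y4': 40, 'new': -26}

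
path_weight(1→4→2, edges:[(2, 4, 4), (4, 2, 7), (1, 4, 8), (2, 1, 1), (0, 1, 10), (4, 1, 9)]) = 15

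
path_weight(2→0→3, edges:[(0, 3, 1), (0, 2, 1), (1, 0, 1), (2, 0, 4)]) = 5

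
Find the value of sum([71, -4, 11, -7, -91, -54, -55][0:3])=78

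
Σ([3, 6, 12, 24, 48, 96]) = 3 + 6 + 12 + 24 + 48 + 96
= 189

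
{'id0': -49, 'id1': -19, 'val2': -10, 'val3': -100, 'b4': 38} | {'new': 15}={'id0': -49, 'id1': -19, 'val2': -10, 'val3': -100, 'b4': 38, 'new': 15}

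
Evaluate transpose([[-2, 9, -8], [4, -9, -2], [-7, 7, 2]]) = [[-2, 4, -7], [9, -9, 7], [-8, -2, 2]]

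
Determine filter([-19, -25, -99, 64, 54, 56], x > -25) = keep x where x > -25: -19✓, -25✗, -99✗, 64✓, 54✓, 56✓
= [-19, 64, 54, 56]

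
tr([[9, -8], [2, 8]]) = 17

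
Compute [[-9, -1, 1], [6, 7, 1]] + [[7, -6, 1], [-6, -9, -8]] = [[-2, -7, 2], [0, -2, -7]]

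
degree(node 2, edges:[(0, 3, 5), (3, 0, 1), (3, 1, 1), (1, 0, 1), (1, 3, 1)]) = incident: none
= 0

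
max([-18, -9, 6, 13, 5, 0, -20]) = 13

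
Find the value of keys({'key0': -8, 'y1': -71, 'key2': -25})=['key0', 'y1', 'key2']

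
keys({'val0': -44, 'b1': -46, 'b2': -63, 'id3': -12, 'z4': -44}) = ['val0', 'b1', 'b2', 'id3', 'z4']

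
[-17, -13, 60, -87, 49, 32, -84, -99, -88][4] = 49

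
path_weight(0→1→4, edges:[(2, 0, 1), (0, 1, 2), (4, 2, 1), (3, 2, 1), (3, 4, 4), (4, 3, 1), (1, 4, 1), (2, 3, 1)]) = w(0→1)=2 + w(1→4)=1
= 3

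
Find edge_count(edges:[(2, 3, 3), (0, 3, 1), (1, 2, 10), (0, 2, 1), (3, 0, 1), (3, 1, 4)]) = 6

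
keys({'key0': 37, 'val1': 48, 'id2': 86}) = ['key0', 'val1', 'id2']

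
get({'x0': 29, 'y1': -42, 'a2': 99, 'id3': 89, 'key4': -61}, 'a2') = 99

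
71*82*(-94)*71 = -38856028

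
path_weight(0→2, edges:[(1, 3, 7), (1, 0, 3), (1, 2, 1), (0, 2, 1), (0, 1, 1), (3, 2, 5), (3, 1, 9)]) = w(0→2)=1
= 1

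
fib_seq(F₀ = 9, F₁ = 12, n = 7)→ [9, 12, 21, 33, 54, 87, 141]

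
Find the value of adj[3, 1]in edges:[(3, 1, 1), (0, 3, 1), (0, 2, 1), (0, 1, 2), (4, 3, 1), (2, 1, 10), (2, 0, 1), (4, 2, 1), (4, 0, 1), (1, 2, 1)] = 1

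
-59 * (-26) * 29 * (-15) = -667290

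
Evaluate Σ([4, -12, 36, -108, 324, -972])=4 + -12 + 36 + -108 + 324 + -972
= -728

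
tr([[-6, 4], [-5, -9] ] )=diagonal: (-6) + (-9)
= -15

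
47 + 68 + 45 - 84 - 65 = 11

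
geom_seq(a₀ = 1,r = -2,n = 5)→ [1, -2, 4, -8, 16]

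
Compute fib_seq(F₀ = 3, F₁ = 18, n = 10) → [3, 18, 21, 39, 60, 99, 159, 258, 417, 675]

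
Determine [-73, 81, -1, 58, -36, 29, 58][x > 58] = [81]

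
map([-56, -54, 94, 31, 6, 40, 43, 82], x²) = (-56)²=3136, (-54)²=2916, (94)²=8836, (31)²=961, (6)²=36, (40)²=1600, (43)²=1849, (82)²=6724
= [3136, 2916, 8836, 961, 36, 1600, 1849, 6724]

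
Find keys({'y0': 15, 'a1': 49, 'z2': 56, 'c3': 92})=['y0', 'a1', 'z2', 'c3']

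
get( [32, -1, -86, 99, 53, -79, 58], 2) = -86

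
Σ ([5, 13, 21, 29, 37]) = 105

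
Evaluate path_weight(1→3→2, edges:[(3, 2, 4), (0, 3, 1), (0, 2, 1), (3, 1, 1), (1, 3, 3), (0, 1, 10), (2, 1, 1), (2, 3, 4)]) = w(1→3)=3 + w(3→2)=4
= 7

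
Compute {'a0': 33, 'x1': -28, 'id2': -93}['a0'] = 33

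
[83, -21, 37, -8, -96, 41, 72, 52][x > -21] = [83, 37, -8, 41, 72, 52]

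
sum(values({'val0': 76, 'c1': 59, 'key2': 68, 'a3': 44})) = 76 + 59 + 68 + 44
= 247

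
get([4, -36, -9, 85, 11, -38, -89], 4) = 11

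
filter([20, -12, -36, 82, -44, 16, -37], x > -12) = [20, 82, 16]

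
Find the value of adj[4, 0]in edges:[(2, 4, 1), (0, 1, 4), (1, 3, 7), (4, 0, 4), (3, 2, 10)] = 4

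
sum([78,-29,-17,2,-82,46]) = -2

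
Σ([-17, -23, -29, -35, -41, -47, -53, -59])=-304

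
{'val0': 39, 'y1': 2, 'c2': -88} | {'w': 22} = {'val0': 39, 'y1': 2, 'c2': -88, 'w': 22}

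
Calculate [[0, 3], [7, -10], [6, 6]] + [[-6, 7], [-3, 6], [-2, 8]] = [[-6, 10], [4, -4], [4, 14]]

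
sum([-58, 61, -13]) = (-58) + 61 + (-13)
= -10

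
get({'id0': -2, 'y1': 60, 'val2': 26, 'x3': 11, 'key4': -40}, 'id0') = -2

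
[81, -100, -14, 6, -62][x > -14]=[81, 6]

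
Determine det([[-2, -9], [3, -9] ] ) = 45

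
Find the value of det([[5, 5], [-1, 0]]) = 5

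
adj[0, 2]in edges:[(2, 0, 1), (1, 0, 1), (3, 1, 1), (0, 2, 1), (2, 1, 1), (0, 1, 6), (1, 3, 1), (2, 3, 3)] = 1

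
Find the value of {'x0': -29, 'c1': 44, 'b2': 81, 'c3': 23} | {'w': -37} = {'x0': -29, 'c1': 44, 'b2': 81, 'c3': 23, 'w': -37}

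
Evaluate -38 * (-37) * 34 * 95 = 4541380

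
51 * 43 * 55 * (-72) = -8684280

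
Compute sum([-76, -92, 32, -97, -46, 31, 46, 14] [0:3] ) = -136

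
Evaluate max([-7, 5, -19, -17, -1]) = 5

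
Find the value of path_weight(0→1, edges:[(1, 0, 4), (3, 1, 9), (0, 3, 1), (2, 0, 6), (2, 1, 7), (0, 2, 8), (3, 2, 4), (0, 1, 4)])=w(0→1)=4
= 4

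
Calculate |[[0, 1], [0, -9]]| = 0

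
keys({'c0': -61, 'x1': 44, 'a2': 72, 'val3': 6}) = ['c0', 'x1', 'a2', 'val3']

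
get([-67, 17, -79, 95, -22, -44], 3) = 95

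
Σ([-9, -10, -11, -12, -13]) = -55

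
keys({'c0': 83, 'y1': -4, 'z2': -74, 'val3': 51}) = ['c0', 'y1', 'z2', 'val3']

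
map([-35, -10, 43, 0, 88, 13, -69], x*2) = [-70, -20, 86, 0, 176, 26, -138]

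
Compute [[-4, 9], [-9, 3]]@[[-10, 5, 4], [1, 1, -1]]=C[0][0] = (-4)*(-10) + (9)*(1) = 49
C[0][1] = (-4)*(5) + (9)*(1) = -11
C[0][2] = (-4)*(4) + (9)*(-1) = -25
C[1][0] = (-9)*(-10) + (3)*(1) = 93
C[1][1] = (-9)*(5) + (3)*(1) = -42
C[1][2] = (-9)*(4) + (3)*(-1) = -39
= [[49, -11, -25], [93, -42, -39]]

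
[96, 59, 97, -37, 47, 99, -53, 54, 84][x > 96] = keep x where x > 96: 96✗, 59✗, 97✓, -37✗, 47✗, 99✓, -53✗, 54✗, 84✗
= [97, 99]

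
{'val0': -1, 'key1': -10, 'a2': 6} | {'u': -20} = {'val0': -1, 'key1': -10, 'a2': 6, 'u': -20}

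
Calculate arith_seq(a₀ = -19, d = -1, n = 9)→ a_0 = -19 + 0*-1 = -19
a_1 = -19 + 1*-1 = -20
a_2 = -19 + 2*-1 = -21
...
= [-19, -20, -21, -22, -23, -24, -25, -26, -27]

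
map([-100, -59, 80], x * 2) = -100*2=-200, -59*2=-118, 80*2=160
= [-200, -118, 160]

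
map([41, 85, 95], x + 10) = [51, 95, 105]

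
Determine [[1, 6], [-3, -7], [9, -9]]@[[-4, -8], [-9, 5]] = C[0][0] = (1)*(-4) + (6)*(-9) = -58
C[0][1] = (1)*(-8) + (6)*(5) = 22
C[1][0] = (-3)*(-4) + (-7)*(-9) = 75
C[1][1] = (-3)*(-8) + (-7)*(5) = -11
C[2][0] = (9)*(-4) + (-9)*(-9) = 45
C[2][1] = (9)*(-8) + (-9)*(5) = -117
= [[-58, 22], [75, -11], [45, -117]]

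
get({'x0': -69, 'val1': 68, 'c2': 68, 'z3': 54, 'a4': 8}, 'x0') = -69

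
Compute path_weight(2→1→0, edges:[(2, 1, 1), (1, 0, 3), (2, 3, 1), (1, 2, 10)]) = 4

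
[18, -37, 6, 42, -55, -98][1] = -37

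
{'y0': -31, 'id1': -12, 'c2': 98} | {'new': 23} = {'y0': -31, 'id1': -12, 'c2': 98, 'new': 23}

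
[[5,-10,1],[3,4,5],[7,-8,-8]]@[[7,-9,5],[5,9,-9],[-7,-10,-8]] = C[0][0] = (5)*(7) + (-10)*(5) + (1)*(-7) = -22
C[0][1] = (5)*(-9) + (-10)*(9) + (1)*(-10) = -145
C[0][2] = (5)*(5) + (-10)*(-9) + (1)*(-8) = 107
C[1][0] = (3)*(7) + (4)*(5) + (5)*(-7) = 6
C[1][1] = (3)*(-9) + (4)*(9) + (5)*(-10) = -41
C[1][2] = (3)*(5) + (4)*(-9) + (5)*(-8) = -61
... (3 more cells)
= [[-22, -145, 107], [6, -41, -61], [65, -55, 171]]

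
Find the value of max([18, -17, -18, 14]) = 18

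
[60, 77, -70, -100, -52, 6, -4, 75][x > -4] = [60, 77, 6, 75]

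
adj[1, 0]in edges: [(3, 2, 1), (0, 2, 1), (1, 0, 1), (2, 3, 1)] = 1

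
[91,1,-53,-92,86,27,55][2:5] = [-53, -92, 86]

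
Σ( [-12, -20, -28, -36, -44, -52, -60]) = (-12) + (-20) + (-28) + (-36) + (-44) + (-52) + (-60)
= -252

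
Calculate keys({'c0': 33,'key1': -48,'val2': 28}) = ['c0', 'key1', 'val2']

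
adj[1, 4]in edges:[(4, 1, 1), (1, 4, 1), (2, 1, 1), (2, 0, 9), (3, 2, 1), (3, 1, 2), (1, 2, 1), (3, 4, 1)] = 1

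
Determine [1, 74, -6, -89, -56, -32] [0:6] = [1, 74, -6, -89, -56, -32]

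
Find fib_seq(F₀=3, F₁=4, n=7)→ F_2 = F_1 + F_0 = 7
F_3 = F_2 + F_1 = 11
F_4 = F_3 + F_2 = 18
...
= [3, 4, 7, 11, 18, 29, 47]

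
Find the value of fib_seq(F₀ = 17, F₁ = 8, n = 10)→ [17, 8, 25, 33, 58, 91, 149, 240, 389, 629]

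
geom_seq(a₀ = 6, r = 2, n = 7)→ [6, 12, 24, 48, 96, 192, 384]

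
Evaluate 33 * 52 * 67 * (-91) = -10462452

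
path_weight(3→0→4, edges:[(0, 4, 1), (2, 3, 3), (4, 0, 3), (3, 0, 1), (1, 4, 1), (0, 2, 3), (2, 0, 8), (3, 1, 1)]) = w(3→0)=1 + w(0→4)=1
= 2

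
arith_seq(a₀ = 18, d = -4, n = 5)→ a_0 = 18 + 0*-4 = 18
a_1 = 18 + 1*-4 = 14
a_2 = 18 + 2*-4 = 10
...
= [18, 14, 10, 6, 2]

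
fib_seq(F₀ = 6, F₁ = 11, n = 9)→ [6, 11, 17, 28, 45, 73, 118, 191, 309]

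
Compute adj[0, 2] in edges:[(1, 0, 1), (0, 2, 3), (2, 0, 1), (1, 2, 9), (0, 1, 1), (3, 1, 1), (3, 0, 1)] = 3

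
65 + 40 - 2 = 103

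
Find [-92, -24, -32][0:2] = [-92, -24]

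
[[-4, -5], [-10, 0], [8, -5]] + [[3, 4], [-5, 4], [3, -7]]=[[-1, -1], [-15, 4], [11, -12]]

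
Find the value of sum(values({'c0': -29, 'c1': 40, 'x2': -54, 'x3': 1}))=-42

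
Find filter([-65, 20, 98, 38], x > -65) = keep x where x > -65: -65✗, 20✓, 98✓, 38✓
= [20, 98, 38]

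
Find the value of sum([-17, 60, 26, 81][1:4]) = 167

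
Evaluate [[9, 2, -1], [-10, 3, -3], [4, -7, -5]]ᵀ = [[9, -10, 4], [2, 3, -7], [-1, -3, -5]]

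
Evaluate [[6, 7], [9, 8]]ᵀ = [[6, 9], [7, 8]]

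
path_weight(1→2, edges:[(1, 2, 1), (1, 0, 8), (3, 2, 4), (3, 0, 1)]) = w(1→2)=1
= 1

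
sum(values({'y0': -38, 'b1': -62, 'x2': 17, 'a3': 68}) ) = (-38) + (-62) + 17 + 68
= -15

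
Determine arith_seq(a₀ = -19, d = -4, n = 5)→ a_0 = -19 + 0*-4 = -19
a_1 = -19 + 1*-4 = -23
a_2 = -19 + 2*-4 = -27
...
= [-19, -23, -27, -31, -35]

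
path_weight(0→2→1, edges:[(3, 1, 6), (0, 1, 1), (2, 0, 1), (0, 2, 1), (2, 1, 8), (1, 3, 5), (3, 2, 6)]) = w(0→2)=1 + w(2→1)=8
= 9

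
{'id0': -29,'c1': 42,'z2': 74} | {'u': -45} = {'id0': -29, 'c1': 42, 'z2': 74, 'u': -45}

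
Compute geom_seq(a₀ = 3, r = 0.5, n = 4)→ [3.0, 1.5, 0.75, 0.375]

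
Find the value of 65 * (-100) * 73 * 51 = -24199500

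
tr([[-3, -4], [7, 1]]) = -2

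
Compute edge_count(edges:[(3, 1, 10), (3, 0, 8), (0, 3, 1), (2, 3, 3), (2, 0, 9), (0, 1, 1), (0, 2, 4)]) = 7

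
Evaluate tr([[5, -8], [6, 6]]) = diagonal: 5 + 6
= 11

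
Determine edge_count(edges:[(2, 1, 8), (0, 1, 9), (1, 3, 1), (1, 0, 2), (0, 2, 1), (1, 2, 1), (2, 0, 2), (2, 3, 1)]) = 8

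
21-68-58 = -105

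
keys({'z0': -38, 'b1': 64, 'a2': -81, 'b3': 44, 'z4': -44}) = ['z0', 'b1', 'a2', 'b3', 'z4']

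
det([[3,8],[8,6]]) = -46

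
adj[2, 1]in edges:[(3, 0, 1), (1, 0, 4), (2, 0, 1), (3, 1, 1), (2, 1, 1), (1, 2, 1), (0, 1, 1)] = 1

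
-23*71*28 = -45724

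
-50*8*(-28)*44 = 492800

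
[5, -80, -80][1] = -80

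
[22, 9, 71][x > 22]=[71]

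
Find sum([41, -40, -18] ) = -17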